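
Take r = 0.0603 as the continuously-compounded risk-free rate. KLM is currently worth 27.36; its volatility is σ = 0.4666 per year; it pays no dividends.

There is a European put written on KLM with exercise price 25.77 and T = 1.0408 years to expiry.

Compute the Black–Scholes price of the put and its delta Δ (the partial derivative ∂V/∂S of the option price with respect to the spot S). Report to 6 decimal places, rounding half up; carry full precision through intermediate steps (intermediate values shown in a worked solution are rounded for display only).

price = 3.428165
Δ = -0.310079

σ√T = 0.4666·√1.0408 = 0.476023
d₁ = (ln(S/K) + (r+σ²/2)T) / (σ√T) = (ln(27.36/25.77) + (0.0603+0.4666²/2)·1.0408) / 0.476023 = (0.059871 + 0.176059) / 0.476023 = 0.495628
d₂ = d₁ − σ√T = 0.495628 − 0.476023 = 0.019604
e^{−rT} = 0.939169
N(−d₁) = 0.310079,  N(−d₂) = 0.492179
Put price V = K·e^{−rT}·N(−d₂) − S·N(−d₁) = 11.911913 − 8.483748 = 3.428165
Δ = −N(−d₁) = -0.310079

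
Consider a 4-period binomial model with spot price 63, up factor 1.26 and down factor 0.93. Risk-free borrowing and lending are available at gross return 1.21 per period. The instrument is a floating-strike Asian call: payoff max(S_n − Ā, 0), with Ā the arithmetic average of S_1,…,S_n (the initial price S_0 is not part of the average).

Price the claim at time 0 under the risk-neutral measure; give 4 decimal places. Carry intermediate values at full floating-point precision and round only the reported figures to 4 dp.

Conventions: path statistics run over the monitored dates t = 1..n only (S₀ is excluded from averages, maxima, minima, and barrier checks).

price = 14.6255

Under the martingale measure an up-move has probability p* = 0.8485; value the claim as the probability-weighted average of per-path payoffs, discounted 4 periods at R = 1.21.
Enumerate all 2^4 = 16 price paths (U = up ×1.26, D = down ×0.93); each path with k up-moves has probability p*^k·(1−p*)^(4−k).
DDDD: Ā=52.7201, payoff=0.0000, prob=0.000527
UDDD: Ā=71.4273, payoff=0.0000, prob=0.002951
DUDD: Ā=66.2298, payoff=0.0000, prob=0.002951
UUDD: Ā=89.7306, payoff=0.0000, prob=0.016527
DDUD: Ā=61.3961, payoff=2.4538, prob=0.002951
UDUD: Ā=83.1818, payoff=3.3245, prob=0.016527
DUUD: Ā=77.9843, payoff=8.5220, prob=0.016527
UUUD: Ā=105.6561, payoff=11.5459, prob=0.092553
DDDU: Ā=56.9008, payoff=6.9491, prob=0.002951
UDDU: Ā=77.0914, payoff=9.4149, prob=0.016527
DUDU: Ā=71.8939, payoff=14.6124, prob=0.016527
UUDU: Ā=97.4046, payoff=19.7975, prob=0.092553
DDUU: Ā=67.0602, payoff=19.4461, prob=0.016527
UDUU: Ā=90.8557, payoff=26.3463, prob=0.092553
DUUU: Ā=85.6582, payoff=31.5438, prob=0.092553
UUUU: Ā=116.0531, payoff=42.7368, prob=0.518294
Price = Σ prob·payoff / R^4 = 31.351035 / 2.143589 = 14.6255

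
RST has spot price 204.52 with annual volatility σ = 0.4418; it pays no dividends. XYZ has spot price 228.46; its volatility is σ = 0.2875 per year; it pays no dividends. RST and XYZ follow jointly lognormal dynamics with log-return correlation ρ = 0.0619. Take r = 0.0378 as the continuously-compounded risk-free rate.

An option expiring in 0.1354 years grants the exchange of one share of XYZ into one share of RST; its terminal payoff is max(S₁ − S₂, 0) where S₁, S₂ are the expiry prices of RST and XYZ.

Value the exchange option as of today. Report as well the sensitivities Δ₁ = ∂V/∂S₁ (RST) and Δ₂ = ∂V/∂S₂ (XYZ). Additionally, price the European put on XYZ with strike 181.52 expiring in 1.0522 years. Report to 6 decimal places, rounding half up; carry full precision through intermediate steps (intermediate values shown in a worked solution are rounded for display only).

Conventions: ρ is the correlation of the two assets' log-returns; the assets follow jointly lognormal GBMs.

exchange price = 6.991809
Δ1 = 0.310868
Δ2 = -0.247689
price(XYZ put K=181.52) = 5.716110

σ_eff = √(σ₁² + σ₂² − 2ρσ₁σ₂) = √(0.4418² + 0.2875² − 2·0.0619·0.4418·0.2875) = 0.511975
d₁ = (ln(S₁/S₂) + (q₂ − q₁ + σ_eff²/2)T) / (σ_eff√T) = (ln(204.52/228.46) + (0.0 − 0.0 + 0.131059)·0.1354) / 0.188390 = -0.493390
d₂ = d₁ − σ_eff√T = -0.493390 − 0.188390 = -0.681781
N(d₁) = 0.310868,  N(d₂) = 0.247689
V = S₁·e^{−q₁T}·N(d₁) − S₂·e^{−q₂T}·N(d₂) = 63.578799 − 56.586990 = 6.991809
Δ₁ = e^{−q₁T}·N(d₁) = 0.310868;  Δ₂ = −e^{−q₂T}·N(d₂) = -0.247689
[vanilla: XYZ put K=181.52]
σ√T = 0.2875·√1.0522 = 0.294908
d₁ = (ln(S/K) + (r+σ²/2)T) / (σ√T) = (ln(228.46/181.52) + (0.0378+0.2875²/2)·1.0522) / 0.294908 = (0.229995 + 0.083259) / 0.294908 = 1.062208
d₂ = d₁ − σ√T = 1.062208 − 0.294908 = 0.767300
e^{−rT} = 0.961007
N(−d₁) = 0.144071,  N(−d₂) = 0.221452
price = K·e^{−rT}·N(−d₂) − S·N(−d₁) = 38.630495 − 32.914385 = 5.716110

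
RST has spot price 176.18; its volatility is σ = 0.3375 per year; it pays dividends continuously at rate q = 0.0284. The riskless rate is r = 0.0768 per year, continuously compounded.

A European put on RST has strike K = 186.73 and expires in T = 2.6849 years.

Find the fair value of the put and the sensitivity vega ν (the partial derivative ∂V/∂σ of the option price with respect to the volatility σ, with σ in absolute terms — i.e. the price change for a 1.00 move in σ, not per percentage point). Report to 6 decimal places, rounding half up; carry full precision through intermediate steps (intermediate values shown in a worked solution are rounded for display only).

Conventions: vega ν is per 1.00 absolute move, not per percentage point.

price = 28.956975
ν = 98.257115

σ√T = 0.3375·√2.6849 = 0.553016
d₁ = (ln(S/K) + (r−q+σ²/2)T) / (σ√T) = (ln(176.18/186.73) + (0.0768−0.0284+0.3375²/2)·2.6849) / 0.553016 = (-0.058158 + 0.282863) / 0.553016 = 0.406326
d₂ = d₁ − σ√T = 0.406326 − 0.553016 = -0.146690
e^{−rT} = 0.813670
e^{−qT} = 0.926583
N(−d₁) = 0.342251,  N(−d₂) = 0.558312
Put price V = K·e^{−rT}·N(−d₂) − S·e^{−qT}·N(−d₁) = 84.827965 − 55.870990 = 28.956975
φ(d₁) = (1/√(2π))·e^{−d₁²/2} = 0.367332
ν = S·e^{−qT}·φ(d₁)·√T = 98.257115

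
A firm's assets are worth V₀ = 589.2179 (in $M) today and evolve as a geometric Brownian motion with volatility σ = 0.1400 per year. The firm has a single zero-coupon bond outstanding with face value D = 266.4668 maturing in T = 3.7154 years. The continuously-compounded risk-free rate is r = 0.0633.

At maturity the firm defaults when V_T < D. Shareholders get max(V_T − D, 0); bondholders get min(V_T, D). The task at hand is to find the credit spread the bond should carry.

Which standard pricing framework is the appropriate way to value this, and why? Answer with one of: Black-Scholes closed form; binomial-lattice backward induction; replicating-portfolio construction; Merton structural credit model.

framework: Merton structural credit model

Key observation: the asked-for credit quantity lives on the firm's capital structure — asset value, asset volatility, debt face 266.4668 — which is the structural model's domain.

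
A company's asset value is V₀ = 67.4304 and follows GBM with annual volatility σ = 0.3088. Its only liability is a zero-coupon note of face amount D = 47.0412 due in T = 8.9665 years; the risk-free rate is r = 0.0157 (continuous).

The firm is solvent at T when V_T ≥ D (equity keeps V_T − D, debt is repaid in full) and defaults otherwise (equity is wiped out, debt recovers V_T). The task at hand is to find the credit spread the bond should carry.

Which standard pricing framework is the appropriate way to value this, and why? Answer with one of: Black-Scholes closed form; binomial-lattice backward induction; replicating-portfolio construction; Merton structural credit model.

Key observation: assets follow a GBM and default happens iff V_T < 47.0412; valuing claims on that split (equity as a call, risky debt as the residual) is the structural model's definition.

framework: Merton structural credit model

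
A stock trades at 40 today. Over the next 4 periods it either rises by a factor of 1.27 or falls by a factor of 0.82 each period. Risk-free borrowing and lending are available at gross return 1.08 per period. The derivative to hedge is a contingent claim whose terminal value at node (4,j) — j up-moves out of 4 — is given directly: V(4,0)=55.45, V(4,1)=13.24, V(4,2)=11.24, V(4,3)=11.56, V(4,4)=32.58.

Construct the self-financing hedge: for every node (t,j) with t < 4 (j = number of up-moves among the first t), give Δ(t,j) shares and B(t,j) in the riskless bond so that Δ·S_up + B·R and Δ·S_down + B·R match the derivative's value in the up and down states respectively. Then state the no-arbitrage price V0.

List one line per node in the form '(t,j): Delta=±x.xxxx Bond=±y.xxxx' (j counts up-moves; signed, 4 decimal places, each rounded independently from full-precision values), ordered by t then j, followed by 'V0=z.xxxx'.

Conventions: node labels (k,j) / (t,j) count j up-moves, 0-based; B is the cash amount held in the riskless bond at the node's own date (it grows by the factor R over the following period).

No-arbitrage ⇒ martingale measure with p* = (R−d)/(u−d) = 0.5778.
Expiry values: V(4,0)=55.4500, V(4,1)=13.2400, V(4,2)=11.2400, V(4,3)=11.5600, V(4,4)=32.5800
Node (3,0) S=22.0547: V=(p*·13.2400+(1−p*)·55.4500)/1.08=28.7611; Δ=(13.2400−55.4500)/(28.0095−18.0849)=-4.2531; B=V−Δ·S=122.5611
Node (3,1) S=34.1579: V=(p*·11.2400+(1−p*)·13.2400)/1.08=11.1893; Δ=(11.2400−13.2400)/(43.3806−28.0095)=-0.1301; B=V−Δ·S=15.6337
Node (3,2) S=52.9031: V=(p*·11.5600+(1−p*)·11.2400)/1.08=10.5786; Δ=(11.5600−11.2400)/(67.1870−43.3806)=0.0134; B=V−Δ·S=9.8675
Node (3,3) S=81.9353: V=(p*·32.5800+(1−p*)·11.5600)/1.08=21.9490; Δ=(32.5800−11.5600)/(104.0579−67.1870)=0.5701; B=V−Δ·S=-24.7621
Node (2,0) S=26.8960: V=(p*·11.1893+(1−p*)·28.7611)/1.08=17.2301; Δ=(11.1893−28.7611)/(34.1579−22.0547)=-1.4518; B=V−Δ·S=56.2786
Node (2,1) S=41.6560: V=(p*·10.5786+(1−p*)·11.1893)/1.08=10.0338; Δ=(10.5786−11.1893)/(52.9031−34.1579)=-0.0326; B=V−Δ·S=11.3909
Node (2,2) S=64.5160: V=(p*·21.9490+(1−p*)·10.5786)/1.08=15.8779; Δ=(21.9490−10.5786)/(81.9353−52.9031)=0.3916; B=V−Δ·S=-9.3896
Node (1,0) S=32.8000: V=(p*·10.0338+(1−p*)·17.2301)/1.08=12.1039; Δ=(10.0338−17.2301)/(41.6560−26.8960)=-0.4876; B=V−Δ·S=28.0958
Node (1,1) S=50.8000: V=(p*·15.8779+(1−p*)·10.0338)/1.08=12.4170; Δ=(15.8779−10.0338)/(64.5160−41.6560)=0.2557; B=V−Δ·S=-0.5700
Node (0,0) S=40.0000: V=(p*·12.4170+(1−p*)·12.1039)/1.08=11.3748; Δ=(12.4170−12.1039)/(50.8000−32.8000)=0.0174; B=V−Δ·S=10.6790
As a check, the time-0 holding Δ(0,0)·S0 + B(0,0) comes to 11.3748 — exactly V0.

(0,0): Delta=0.0174 Bond=10.6790
(1,0): Delta=-0.4876 Bond=28.0958
(1,1): Delta=0.2557 Bond=-0.5700
(2,0): Delta=-1.4518 Bond=56.2786
(2,1): Delta=-0.0326 Bond=11.3909
(2,2): Delta=0.3916 Bond=-9.3896
(3,0): Delta=-4.2531 Bond=122.5611
(3,1): Delta=-0.1301 Bond=15.6337
(3,2): Delta=0.0134 Bond=9.8675
(3,3): Delta=0.5701 Bond=-24.7621
V0=11.3748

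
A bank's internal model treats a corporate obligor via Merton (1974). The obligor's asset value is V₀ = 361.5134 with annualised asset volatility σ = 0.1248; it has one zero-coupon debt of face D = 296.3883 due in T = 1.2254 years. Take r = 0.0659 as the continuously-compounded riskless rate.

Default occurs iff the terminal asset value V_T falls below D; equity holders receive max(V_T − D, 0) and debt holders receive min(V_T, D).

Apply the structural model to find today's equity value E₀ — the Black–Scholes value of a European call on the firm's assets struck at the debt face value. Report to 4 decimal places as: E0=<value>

Equity is a call on the firm's assets struck at D = 296.3883:
d₁ = [ln(V₀/D) + (r + σ²/2)T] / (σ√T)
   = [ln(361.5134/296.3883) + (0.0659 + 0.5·0.1248²)·1.2254] / (0.1248·√1.2254)
   = [0.198629 + 0.090297] / 0.138151 = 2.091376
d₂ = d₁ − σ√T = 2.091376 − 0.138151 = 1.953225
N(d₁) = 0.981753,  N(d₂) = 0.974604,  e^(−rT) = 0.922421
E₀ = V₀·N(d₁) − D·e^(−rT)·N(d₂)
   = 361.5134·0.981753 − 296.3883·0.922421·0.974604 = 88.465350

E0=88.4654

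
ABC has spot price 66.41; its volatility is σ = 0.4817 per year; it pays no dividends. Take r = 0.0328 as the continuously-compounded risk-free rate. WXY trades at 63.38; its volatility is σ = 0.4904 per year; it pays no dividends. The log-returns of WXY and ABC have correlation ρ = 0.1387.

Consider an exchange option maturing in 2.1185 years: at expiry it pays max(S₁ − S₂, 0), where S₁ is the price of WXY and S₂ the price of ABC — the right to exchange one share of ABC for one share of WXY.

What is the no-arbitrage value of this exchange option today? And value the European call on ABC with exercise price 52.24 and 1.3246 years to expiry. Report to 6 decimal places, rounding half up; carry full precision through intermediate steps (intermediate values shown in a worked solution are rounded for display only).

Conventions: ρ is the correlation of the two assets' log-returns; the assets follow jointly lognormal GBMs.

σ_eff = √(σ₁² + σ₂² − 2ρσ₁σ₂) = √(0.4904² + 0.4817² − 2·0.1387·0.4904·0.4817) = 0.637964
d₁ = (ln(S₁/S₂) + (q₂ − q₁ + σ_eff²/2)T) / (σ_eff√T) = (ln(63.38/66.41) + (0.0 − 0.0 + 0.203499)·2.1185) / 0.928561 = 0.413988
d₂ = d₁ − σ_eff√T = 0.413988 − 0.928561 = -0.514573
N(d₁) = 0.660559,  N(d₂) = 0.303426
V = S₁·e^{−q₁T}·N(d₁) − S₂·e^{−q₂T}·N(d₂) = 41.866209 − 20.150512 = 21.715697
[vanilla: ABC call K=52.24]
σ√T = 0.4817·√1.3246 = 0.554395
d₁ = (ln(S/K) + (r+σ²/2)T) / (σ√T) = (ln(66.41/52.24) + (0.0328+0.4817²/2)·1.3246) / 0.554395 = (0.239999 + 0.197124) / 0.554395 = 0.788469
d₂ = d₁ − σ√T = 0.788469 − 0.554395 = 0.234074
e^{−rT} = 0.957483
N(d₁) = 0.784789,  N(d₂) = 0.592536
price = S·N(d₁) − K·e^{−rT}·N(d₂) = 52.117815 − 29.638029 = 22.479786

exchange price = 21.715697
price(ABC call K=52.24) = 22.479786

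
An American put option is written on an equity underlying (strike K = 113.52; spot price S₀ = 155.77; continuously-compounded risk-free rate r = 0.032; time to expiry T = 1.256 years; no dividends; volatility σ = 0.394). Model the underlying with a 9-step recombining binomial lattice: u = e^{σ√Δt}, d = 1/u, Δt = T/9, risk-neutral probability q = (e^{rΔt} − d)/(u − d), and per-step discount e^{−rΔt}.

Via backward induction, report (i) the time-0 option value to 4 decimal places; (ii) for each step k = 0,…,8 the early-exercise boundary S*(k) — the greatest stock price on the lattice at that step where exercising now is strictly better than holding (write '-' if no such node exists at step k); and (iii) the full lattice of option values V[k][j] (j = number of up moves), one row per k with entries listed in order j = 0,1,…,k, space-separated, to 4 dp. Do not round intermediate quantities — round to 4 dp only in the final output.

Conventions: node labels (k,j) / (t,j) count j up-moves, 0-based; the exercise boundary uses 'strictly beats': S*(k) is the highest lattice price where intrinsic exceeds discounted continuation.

Δt=0.13956, u=1.15857, d=0.86313, q=0.47842, disc=e^(-rΔt)=0.99554
k=9 terminal: V=max(K-S,0) → 72.1028 57.9263 38.8973 13.3550 0.0000 0.0000 0.0000 0.0000 0.0000 0.0000
k=8: j=0 S=47.9848 intr=65.5352 cont=65.0294 V=65.5352[EX]; j=1 S=64.4093 intr=49.1107 cont=48.6049 V=49.1107[EX]; j=2 S=86.4557 intr=27.0643 cont=26.5585 V=27.0643[EX]; j=3 S=116.0483 intr=0.0000 cont=6.9347 V=6.9347[hold]; j=4 S=155.7700 intr=0.0000 cont=0.0000 V=0.0000[hold]; j=5 S=209.0879 intr=0.0000 cont=0.0000 V=0.0000[hold]; j=6 S=280.6558 intr=0.0000 cont=0.0000 V=0.0000[hold]; j=7 S=376.7204 intr=0.0000 cont=0.0000 V=0.0000[hold]; j=8 S=505.6666 intr=0.0000 cont=0.0000 V=0.0000[hold]  S*(8)=86.4557
k=7: j=0 S=55.5937 intr=57.9263 cont=57.4204 V=57.9263[EX]; j=1 S=74.6227 intr=38.8973 cont=38.3915 V=38.8973[EX]; j=2 S=100.1650 intr=13.3550 cont=17.3562 V=17.3562[hold]; j=3 S=134.4501 intr=0.0000 cont=3.6009 V=3.6009[hold]; j=4 S=180.4706 intr=0.0000 cont=0.0000 V=0.0000[hold]; j=5 S=242.2431 intr=0.0000 cont=0.0000 V=0.0000[hold]; j=6 S=325.1596 intr=0.0000 cont=0.0000 V=0.0000[hold]; j=7 S=436.4572 intr=0.0000 cont=0.0000 V=0.0000[hold]  S*(7)=74.6227
k=6: j=0 S=64.4093 intr=49.1107 cont=48.6049 V=49.1107[EX]; j=1 S=86.4557 intr=27.0643 cont=28.4642 V=28.4642[hold]; j=2 S=116.0483 intr=0.0000 cont=10.7274 V=10.7274[hold]; j=3 S=155.7700 intr=0.0000 cont=1.8698 V=1.8698[hold]; j=4 S=209.0879 intr=0.0000 cont=0.0000 V=0.0000[hold]; j=5 S=280.6558 intr=0.0000 cont=0.0000 V=0.0000[hold]; j=6 S=376.7204 intr=0.0000 cont=0.0000 V=0.0000[hold]  S*(6)=64.4093
k=5: j=0 S=74.6227 intr=38.8973 cont=39.0582 V=39.0582[hold]; j=1 S=100.1650 intr=13.3550 cont=19.8896 V=19.8896[hold]; j=2 S=134.4501 intr=0.0000 cont=6.4608 V=6.4608[hold]; j=3 S=180.4706 intr=0.0000 cont=0.9709 V=0.9709[hold]; j=4 S=242.2431 intr=0.0000 cont=0.0000 V=0.0000[hold]; j=5 S=325.1596 intr=0.0000 cont=0.0000 V=0.0000[hold]  S*(5)=-
k=4: j=0 S=86.4557 intr=27.0643 cont=29.7544 V=29.7544[hold]; j=1 S=116.0483 intr=0.0000 cont=13.4050 V=13.4050[hold]; j=2 S=155.7700 intr=0.0000 cont=3.8172 V=3.8172[hold]; j=3 S=209.0879 intr=0.0000 cont=0.5041 V=0.5041[hold]; j=4 S=280.6558 intr=0.0000 cont=0.0000 V=0.0000[hold]  S*(4)=-
k=3: j=0 S=100.1650 intr=13.3550 cont=21.8348 V=21.8348[hold]; j=1 S=134.4501 intr=0.0000 cont=8.7787 V=8.7787[hold]; j=2 S=180.4706 intr=0.0000 cont=2.2222 V=2.2222[hold]; j=3 S=242.2431 intr=0.0000 cont=0.2618 V=0.2618[hold]  S*(3)=-
k=2: j=0 S=116.0483 intr=0.0000 cont=15.5191 V=15.5191[hold]; j=1 S=155.7700 intr=0.0000 cont=5.6169 V=5.6169[hold]; j=2 S=209.0879 intr=0.0000 cont=1.2786 V=1.2786[hold]  S*(2)=-
k=1: j=0 S=134.4501 intr=0.0000 cont=10.7336 V=10.7336[hold]; j=1 S=180.4706 intr=0.0000 cont=3.5256 V=3.5256[hold]  S*(1)=-
k=0: j=0 S=155.7700 intr=0.0000 cont=7.2527 V=7.2527[hold]  S*(0)=-

price = 7.2527
boundary = - - - - - - 64.4093 74.6227 86.4557
tree:
7.2527
10.7336 3.5256
15.5191 5.6169 1.2786
21.8348 8.7787 2.2222 0.2618
29.7544 13.4050 3.8172 0.5041 0.0000
39.0582 19.8896 6.4608 0.9709 0.0000 0.0000
49.1107 28.4642 10.7274 1.8698 0.0000 0.0000 0.0000
57.9263 38.8973 17.3562 3.6009 0.0000 0.0000 0.0000 0.0000
65.5352 49.1107 27.0643 6.9347 0.0000 0.0000 0.0000 0.0000 0.0000
72.1028 57.9263 38.8973 13.3550 0.0000 0.0000 0.0000 0.0000 0.0000 0.0000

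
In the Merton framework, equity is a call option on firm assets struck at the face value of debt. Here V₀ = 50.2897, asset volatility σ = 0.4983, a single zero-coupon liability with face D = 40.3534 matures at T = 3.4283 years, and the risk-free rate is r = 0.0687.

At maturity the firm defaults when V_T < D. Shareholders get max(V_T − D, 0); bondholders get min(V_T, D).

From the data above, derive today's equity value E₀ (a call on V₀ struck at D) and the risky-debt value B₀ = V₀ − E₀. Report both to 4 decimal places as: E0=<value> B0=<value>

E0=25.3967 B0=24.8930

Apply the equity-as-call identities (strike 40.3534, horizon 3.4283 years):
d₁ = [ln(V₀/D) + (r + σ²/2)T] / (σ√T)
   = [ln(50.2897/40.3534) + (0.0687 + 0.5·0.4983²)·3.4283] / (0.4983·√3.4283)
   = [0.220125 + 0.661153] / 0.922636 = 0.955173
d₂ = d₁ − σ√T = 0.955173 − 0.922636 = 0.032538
N(d₁) = 0.830255,  N(d₂) = 0.512978,  e^(−rT) = 0.790157
E₀ = V₀·N(d₁) − D·e^(−rT)·N(d₂)
   = 50.2897·0.830255 − 40.3534·0.790157·0.512978 = 25.396702
B₀ = V₀ − E₀ = 50.2897 − 25.396702 = 24.892998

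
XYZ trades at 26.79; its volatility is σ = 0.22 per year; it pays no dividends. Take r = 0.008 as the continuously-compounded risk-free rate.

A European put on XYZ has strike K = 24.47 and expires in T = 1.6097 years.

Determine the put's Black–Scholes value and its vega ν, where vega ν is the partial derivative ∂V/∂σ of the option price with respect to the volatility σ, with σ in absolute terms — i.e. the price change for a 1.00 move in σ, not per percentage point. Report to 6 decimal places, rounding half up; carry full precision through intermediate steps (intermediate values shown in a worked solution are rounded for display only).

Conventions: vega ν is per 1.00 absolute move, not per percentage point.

σ√T = 0.22·√1.6097 = 0.279123
d₁ = (ln(S/K) + (r+σ²/2)T) / (σ√T) = (ln(26.79/24.47) + (0.008+0.22²/2)·1.6097) / 0.279123 = (0.090581 + 0.051832) / 0.279123 = 0.510217
d₂ = d₁ − σ√T = 0.510217 − 0.279123 = 0.231094
e^{−rT} = 0.987205
N(−d₁) = 0.304950,  N(−d₂) = 0.408621
Put price V = K·e^{−rT}·N(−d₂) − S·N(−d₁) = 9.871013 − 8.169603 = 1.701410
φ(d₁) = (1/√(2π))·e^{−d₁²/2} = 0.350253
ν = S·φ(d₁)·√T = 11.904939

price = 1.701410
ν = 11.904939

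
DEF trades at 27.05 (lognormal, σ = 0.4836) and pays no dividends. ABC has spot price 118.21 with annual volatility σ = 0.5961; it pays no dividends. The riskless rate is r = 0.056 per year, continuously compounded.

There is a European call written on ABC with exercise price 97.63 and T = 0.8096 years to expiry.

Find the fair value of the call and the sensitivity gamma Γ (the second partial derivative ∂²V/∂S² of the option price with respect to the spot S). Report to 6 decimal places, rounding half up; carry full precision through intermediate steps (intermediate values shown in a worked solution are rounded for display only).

σ√T = 0.5961·√0.8096 = 0.536358
d₁ = (ln(S/K) + (r+σ²/2)T) / (σ√T) = (ln(118.21/97.63) + (0.056+0.5961²/2)·0.8096) / 0.536358 = (0.191278 + 0.189177) / 0.536358 = 0.709331
d₂ = d₁ − σ√T = 0.709331 − 0.536358 = 0.172974
e^{−rT} = 0.955675
N(d₁) = 0.760941,  N(d₂) = 0.568664
Call price V = S·N(d₁) − K·e^{−rT}·N(d₂) = 89.950782 − 53.057788 = 36.892994
φ(d₁) = (1/√(2π))·e^{−d₁²/2} = 0.310207
Γ = φ(d₁) / (S·σ·√T) = 0.004893

price = 36.892994
Γ = 0.004893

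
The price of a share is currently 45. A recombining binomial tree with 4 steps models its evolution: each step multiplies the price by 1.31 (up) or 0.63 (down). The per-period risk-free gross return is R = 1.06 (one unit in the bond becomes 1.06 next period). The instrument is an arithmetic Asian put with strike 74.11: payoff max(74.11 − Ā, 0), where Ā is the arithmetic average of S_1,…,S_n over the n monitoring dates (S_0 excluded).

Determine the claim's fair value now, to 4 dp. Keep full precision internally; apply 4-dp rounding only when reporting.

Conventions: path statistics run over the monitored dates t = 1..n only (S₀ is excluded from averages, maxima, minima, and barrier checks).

Set p* = 0.6324 (from d < R < u); the path-dependent value is the discounted p*-expectation over all price paths.
Enumerate all 2^4 = 16 price paths (U = up ×1.31, D = down ×0.63); each path with k up-moves has probability p*^k·(1−p*)^(4−k).
DDDD: Ā=16.1379, payoff=57.9721, prob=0.018269
UDDD: Ā=33.5565, payoff=40.5535, prob=0.031423
DUDD: Ā=25.9065, payoff=48.2035, prob=0.031423
UUDD: Ā=53.8691, payoff=20.2409, prob=0.054048
DDUD: Ā=21.0870, payoff=53.0230, prob=0.031423
UDUD: Ā=43.8476, payoff=30.2624, prob=0.054048
DUUD: Ā=36.1976, payoff=37.9124, prob=0.054048
UUUD: Ā=75.2680, payoff=0.0000, prob=0.092963
DDDU: Ā=18.0507, payoff=56.0593, prob=0.031423
UDDU: Ā=37.5340, payoff=36.5760, prob=0.054048
DUDU: Ā=29.8840, payoff=44.2260, prob=0.054048
UUDU: Ā=62.1398, payoff=11.9702, prob=0.092963
DDUU: Ā=25.0645, payoff=49.0455, prob=0.054048
UDUU: Ā=52.1183, payoff=21.9917, prob=0.092963
DUUU: Ā=44.4683, payoff=29.6417, prob=0.092963
UUUU: Ā=92.4659, payoff=0.0000, prob=0.159896
Price = Σ prob·payoff / R^4 = 24.985392 / 1.262477 = 19.7908

price = 19.7908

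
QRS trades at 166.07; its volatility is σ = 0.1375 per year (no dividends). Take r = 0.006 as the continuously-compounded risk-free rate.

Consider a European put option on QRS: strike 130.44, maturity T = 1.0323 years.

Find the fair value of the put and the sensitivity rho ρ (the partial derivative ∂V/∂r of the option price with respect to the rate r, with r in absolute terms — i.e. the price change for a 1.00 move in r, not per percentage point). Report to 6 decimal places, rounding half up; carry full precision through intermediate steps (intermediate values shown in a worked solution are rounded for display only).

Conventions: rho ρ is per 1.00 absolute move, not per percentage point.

price = 0.312546
ρ = -5.924626

σ√T = 0.1375·√1.0323 = 0.139703
d₁ = (ln(S/K) + (r+σ²/2)T) / (σ√T) = (ln(166.07/130.44) + (0.006+0.1375²/2)·1.0323) / 0.139703 = (0.241496 + 0.015952) / 0.139703 = 1.842826
d₂ = d₁ − σ√T = 1.842826 − 0.139703 = 1.703123
e^{−rT} = 0.993825
N(−d₁) = 0.032677,  N(−d₂) = 0.044273
Put price V = K·e^{−rT}·N(−d₂) − S·N(−d₁) = 5.739248 − 5.426703 = 0.312546
ρ = −K·T·e^{−rT}·N(−d₂) = -5.924626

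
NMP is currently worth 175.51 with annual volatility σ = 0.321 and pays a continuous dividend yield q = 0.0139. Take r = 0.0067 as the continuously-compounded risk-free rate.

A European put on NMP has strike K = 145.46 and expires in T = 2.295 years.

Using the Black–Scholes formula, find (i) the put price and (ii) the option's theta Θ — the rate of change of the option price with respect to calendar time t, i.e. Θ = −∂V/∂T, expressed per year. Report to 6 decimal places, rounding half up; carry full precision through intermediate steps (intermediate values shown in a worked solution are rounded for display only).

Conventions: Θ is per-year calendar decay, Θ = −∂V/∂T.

price = 18.513748
Θ = -6.231888

σ√T = 0.321·√2.295 = 0.486291
d₁ = (ln(S/K) + (r−q+σ²/2)T) / (σ√T) = (ln(175.51/145.46) + (0.0067−0.0139+0.321²/2)·2.295) / 0.486291 = (0.187795 + 0.101716) / 0.486291 = 0.595344
d₂ = d₁ − σ√T = 0.595344 − 0.486291 = 0.109053
e^{−rT} = 0.984741
e^{−qT} = 0.968603
N(−d₁) = 0.275807,  N(−d₂) = 0.456580
Put price V = K·e^{−rT}·N(−d₂) − S·e^{−qT}·N(−d₁) = 65.400774 − 46.887026 = 18.513748
φ(d₁) = (1/√(2π))·e^{−d₁²/2} = 0.334153
Θ = −S·e^{−qT}·φ(d₁)·σ/(2√T) − q·S·e^{−qT}·N(−d₁) + r·K·e^{−rT}·N(−d₂) = −6.018344 − 0.651730 + 0.438185 = -6.231888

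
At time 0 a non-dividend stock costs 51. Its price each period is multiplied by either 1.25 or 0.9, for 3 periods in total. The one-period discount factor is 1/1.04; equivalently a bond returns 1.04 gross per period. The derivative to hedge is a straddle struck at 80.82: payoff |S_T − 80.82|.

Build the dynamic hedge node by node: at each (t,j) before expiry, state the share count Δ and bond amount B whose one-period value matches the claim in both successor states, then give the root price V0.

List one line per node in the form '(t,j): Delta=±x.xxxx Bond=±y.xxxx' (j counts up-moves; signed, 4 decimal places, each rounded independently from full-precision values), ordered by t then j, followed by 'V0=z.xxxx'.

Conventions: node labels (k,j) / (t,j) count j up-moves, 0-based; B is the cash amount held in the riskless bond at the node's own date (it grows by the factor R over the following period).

Risk-neutral probability p* = (R−d)/(u−d) = (1.04−0.9)/(1.25−0.9) = 0.4000.
At maturity the claim pays: V(3,0)=43.6410, V(3,1)=29.1825, V(3,2)=9.1012, V(3,3)=18.7894
  t=2,j=0: stock 41.3100 → up 51.6375 (V=29.1825), down 37.1790 (V=43.6410). Price 36.4015; hedge Δ=-1.0000, bond B=77.7115.
  t=2,j=1: stock 57.3750 → up 71.7188 (V=9.1012), down 51.6375 (V=29.1825). Price 20.3365; hedge Δ=-1.0000, bond B=77.7115.
  t=2,j=2: stock 79.6875 → up 99.6094 (V=18.7894), down 71.7188 (V=9.1012). Price 12.4774; hedge Δ=0.3474, bond B=-15.2030.
  t=1,j=0: stock 45.9000 → up 57.3750 (V=20.3365), down 41.3100 (V=36.4015). Price 28.8226; hedge Δ=-1.0000, bond B=74.7226.
  t=1,j=1: stock 63.7500 → up 79.6875 (V=12.4774), down 57.3750 (V=20.3365). Price 16.5316; hedge Δ=-0.3522, bond B=38.9863.
  t=0,j=0: stock 51.0000 → up 63.7500 (V=16.5316), down 45.9000 (V=28.8226). Price 22.9868; hedge Δ=-0.6886, bond B=58.1039.
Verification: the root portfolio costs Δ(0,0)·S0 + B(0,0) = 22.9868, matching V0.

(0,0): Delta=-0.6886 Bond=58.1039
(1,0): Delta=-1.0000 Bond=74.7226
(1,1): Delta=-0.3522 Bond=38.9863
(2,0): Delta=-1.0000 Bond=77.7115
(2,1): Delta=-1.0000 Bond=77.7115
(2,2): Delta=0.3474 Bond=-15.2030
V0=22.9868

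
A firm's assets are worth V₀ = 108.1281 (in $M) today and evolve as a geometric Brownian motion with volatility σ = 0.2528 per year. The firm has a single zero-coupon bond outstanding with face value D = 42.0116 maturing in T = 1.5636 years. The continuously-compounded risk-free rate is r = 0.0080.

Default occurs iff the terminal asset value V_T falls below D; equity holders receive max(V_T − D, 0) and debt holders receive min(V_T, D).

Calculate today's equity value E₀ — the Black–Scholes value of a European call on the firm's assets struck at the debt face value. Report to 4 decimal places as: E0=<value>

With assets at 108.1281 and a single debt payment of 42.0116 at 1.5636 years:
d₁ = [ln(V₀/D) + (r + σ²/2)T] / (σ√T)
   = [ln(108.1281/42.0116) + (0.0080 + 0.5·0.2528²)·1.5636] / (0.2528·√1.5636)
   = [0.945371 + 0.062472] / 0.316111 = 3.188254
d₂ = d₁ − σ√T = 3.188254 − 0.316111 = 2.872143
N(d₁) = 0.999284,  N(d₂) = 0.997962,  e^(−rT) = 0.987569
E₀ = V₀·N(d₁) − D·e^(−rT)·N(d₂)
   = 108.1281·0.999284 − 42.0116·0.987569·0.997962 = 66.645933

E0=66.6459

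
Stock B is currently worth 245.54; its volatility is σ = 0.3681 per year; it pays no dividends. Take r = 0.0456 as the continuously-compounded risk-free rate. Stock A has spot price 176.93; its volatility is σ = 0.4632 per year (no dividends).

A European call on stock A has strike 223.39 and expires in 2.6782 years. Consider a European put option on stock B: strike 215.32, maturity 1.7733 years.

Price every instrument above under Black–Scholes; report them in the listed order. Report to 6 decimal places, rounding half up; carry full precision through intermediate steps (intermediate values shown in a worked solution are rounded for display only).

price(stock A call K=223.39) = 45.494858
price(stock B put K=215.32) = 23.392220

[stock A call K=223.39]
σ√T = 0.4632·√2.6782 = 0.758036
d₁ = (ln(S/K) + (r+σ²/2)T) / (σ√T) = (ln(176.93/223.39) + (0.0456+0.4632²/2)·2.6782) / 0.758036 = (-0.233165 + 0.409436) / 0.758036 = 0.232536
d₂ = d₁ − σ√T = 0.232536 − 0.758036 = -0.525501
e^{−rT} = 0.885037
N(d₁) = 0.591939,  N(d₂) = 0.299618
price = S·N(d₁) − K·e^{−rT}·N(d₂) = 104.731773 − 59.236916 = 45.494858
[stock B put K=215.32]
σ√T = 0.3681·√1.7733 = 0.490182
d₁ = (ln(S/K) + (r+σ²/2)T) / (σ√T) = (ln(245.54/215.32) + (0.0456+0.3681²/2)·1.7733) / 0.490182 = (0.131335 + 0.201001) / 0.490182 = 0.677986
d₂ = d₁ − σ√T = 0.677986 − 0.490182 = 0.187804
e^{−rT} = 0.922321
N(−d₁) = 0.248890,  N(−d₂) = 0.425515
price = K·e^{−rT}·N(−d₂) − S·N(−d₁) = 84.504771 − 61.112551 = 23.392220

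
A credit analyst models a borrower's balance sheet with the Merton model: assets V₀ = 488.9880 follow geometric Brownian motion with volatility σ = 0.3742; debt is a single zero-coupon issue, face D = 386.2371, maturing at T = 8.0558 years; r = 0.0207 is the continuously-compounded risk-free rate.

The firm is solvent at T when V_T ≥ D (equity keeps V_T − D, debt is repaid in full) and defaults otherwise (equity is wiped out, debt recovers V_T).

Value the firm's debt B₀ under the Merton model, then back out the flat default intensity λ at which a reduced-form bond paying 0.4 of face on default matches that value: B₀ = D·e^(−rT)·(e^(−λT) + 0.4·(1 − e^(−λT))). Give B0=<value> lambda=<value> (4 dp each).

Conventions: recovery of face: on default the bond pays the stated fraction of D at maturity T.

B0=232.4065 lambda=0.0816

Work the structural quantities from V₀ = 488.9880 against face 386.2371:
d₁ = [ln(V₀/D) + (r + σ²/2)T] / (σ√T)
   = [ln(488.9880/386.2371) + (0.0207 + 0.5·0.3742²)·8.0558] / (0.3742·√8.0558)
   = [0.235887 + 0.730764] / 1.062082 = 0.910147
d₂ = d₁ − σ√T = 0.910147 − 1.062082 = -0.151935
N(d₁) = 0.818627,  N(d₂) = 0.439619,  e^(−rT) = 0.846407
E₀ = V₀·N(d₁) − D·e^(−rT)·N(d₂)
   = 488.9880·0.818627 − 386.2371·0.846407·0.439619 = 256.581521
B₀ = V₀ − E₀ = 488.9880 − 256.581521 = 232.406479
e^(−λT) = (B₀·e^(rT)/D − 0.4)/(1 − 0.4) = (232.4065·1.181465/386.2371 − 0.4)/0.6 = 0.51818459
λ = −ln(0.51818459)/8.0558 = 0.081609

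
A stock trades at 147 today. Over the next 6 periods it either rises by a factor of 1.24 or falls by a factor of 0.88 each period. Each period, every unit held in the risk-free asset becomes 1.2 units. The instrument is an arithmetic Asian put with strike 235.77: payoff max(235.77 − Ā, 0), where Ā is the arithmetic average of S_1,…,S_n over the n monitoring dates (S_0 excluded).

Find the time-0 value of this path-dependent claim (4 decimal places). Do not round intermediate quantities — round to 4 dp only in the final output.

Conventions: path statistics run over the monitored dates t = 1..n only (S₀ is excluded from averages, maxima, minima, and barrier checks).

No-arbitrage gives p* = (R−d)/(u−d) = 0.8889: enumerate every path, weight its payoff by its p*-probability, and discount by R^6.
Enumerate all 2^6 = 64 price paths (U = up ×1.24, D = down ×0.88); each path with k up-moves has probability p*^k·(1−p*)^(6−k).
DDDDDD: Ā=96.2287, payoff=139.5413, prob=0.000002
UDDDDD: Ā=135.5950, payoff=100.1750, prob=0.000015
DUDDDD: Ā=126.7750, payoff=108.9950, prob=0.000015
UUDDDD: Ā=178.6375, payoff=57.1325, prob=0.000120
DDUDDD: Ā=119.0134, payoff=116.7566, prob=0.000015
UDUDDD: Ā=167.7007, payoff=68.0693, prob=0.000120
DUUDDD: Ā=158.8807, payoff=76.8893, prob=0.000120
UUUDDD: Ā=223.8774, payoff=11.8926, prob=0.000963
DDDUDD: Ā=112.1832, payoff=123.5868, prob=0.000015
UDDUDD: Ā=158.0764, payoff=77.6936, prob=0.000120
DUDUDD: Ā=149.2564, payoff=86.5136, prob=0.000120
UUDUDD: Ā=210.3158, payoff=25.4542, prob=0.000963
DDUUDD: Ā=141.4948, payoff=94.2752, prob=0.000120
UDUUDD: Ā=199.3790, payoff=36.3910, prob=0.000963
DUUUDD: Ā=190.5590, payoff=45.2110, prob=0.000963
UUUUDD: Ā=268.5149, payoff=0.0000, prob=0.007707
DDDDUD: Ā=106.1726, payoff=129.5974, prob=0.000015
UDDDUD: Ā=149.6069, payoff=86.1631, prob=0.000120
DUDDUD: Ā=140.7869, payoff=94.9831, prob=0.000120
UUDDUD: Ā=198.3815, payoff=37.3885, prob=0.000963
DDUDUD: Ā=133.0253, payoff=102.7447, prob=0.000120
UDUDUD: Ā=187.4447, payoff=48.3253, prob=0.000963
DUUDUD: Ā=178.6247, payoff=57.1453, prob=0.000963
UUUDUD: Ā=251.6985, payoff=0.0000, prob=0.007707
DDDUUD: Ā=126.1951, payoff=109.5749, prob=0.000120
UDDUUD: Ā=177.8204, payoff=57.9496, prob=0.000963
DUDUUD: Ā=169.0004, payoff=66.7696, prob=0.000963
UUDUUD: Ā=238.1369, payoff=0.0000, prob=0.007707
DDUUUD: Ā=161.2388, payoff=74.5312, prob=0.000963
UDUUUD: Ā=227.2001, payoff=8.5699, prob=0.007707
DUUUUD: Ā=218.3801, payoff=17.3899, prob=0.007707
UUUUUD: Ā=307.7174, payoff=0.0000, prob=0.061659
DDDDDU: Ā=100.8833, payoff=134.8867, prob=0.000015
UDDDDU: Ā=142.1538, payoff=93.6162, prob=0.000120
DUDDDU: Ā=133.3338, payoff=102.4362, prob=0.000120
UUDDDU: Ā=187.8794, payoff=47.8906, prob=0.000963
DDUDDU: Ā=125.5722, payoff=110.1978, prob=0.000120
UDUDDU: Ā=176.9426, payoff=58.8274, prob=0.000963
DUUDDU: Ā=168.1226, payoff=67.6474, prob=0.000963
UUUDDU: Ā=236.9001, payoff=0.0000, prob=0.007707
DDDUDU: Ā=118.7420, payoff=117.0280, prob=0.000120
UDDUDU: Ā=167.3182, payoff=68.4518, prob=0.000963
DUDUDU: Ā=158.4982, payoff=77.2718, prob=0.000963
UUDUDU: Ā=223.3384, payoff=12.4316, prob=0.007707
DDUUDU: Ā=150.7366, payoff=85.0334, prob=0.000963
UDUUDU: Ā=212.4016, payoff=23.3684, prob=0.007707
DUUUDU: Ā=203.5816, payoff=32.1884, prob=0.007707
UUUUDU: Ā=286.8650, payoff=0.0000, prob=0.061659
DDDDUU: Ā=112.7314, payoff=123.0386, prob=0.000120
UDDDUU: Ā=158.8488, payoff=76.9212, prob=0.000963
DUDDUU: Ā=150.0288, payoff=85.7412, prob=0.000963
UUDDUU: Ā=211.4042, payoff=24.3658, prob=0.007707
DDUDUU: Ā=142.2672, payoff=93.5028, prob=0.000963
UDUDUU: Ā=200.4674, payoff=35.3026, prob=0.007707
DUUDUU: Ā=191.6474, payoff=44.1226, prob=0.007707
UUUDUU: Ā=270.0486, payoff=0.0000, prob=0.061659
DDDUUU: Ā=135.4370, payoff=100.3330, prob=0.000963
UDDUUU: Ā=190.8430, payoff=44.9270, prob=0.007707
DUDUUU: Ā=182.0230, payoff=53.7470, prob=0.007707
UUDUUU: Ā=256.4870, payoff=0.0000, prob=0.061659
DDUUUU: Ā=174.2614, payoff=61.5086, prob=0.007707
UDUUUU: Ā=245.5502, payoff=0.0000, prob=0.061659
DUUUUU: Ā=236.7302, payoff=0.0000, prob=0.061659
UUUUUU: Ā=333.5743, payoff=0.0000, prob=0.493270
Price = Σ prob·payoff / R^6 = 4.116231 / 2.985984 = 1.3785

price = 1.3785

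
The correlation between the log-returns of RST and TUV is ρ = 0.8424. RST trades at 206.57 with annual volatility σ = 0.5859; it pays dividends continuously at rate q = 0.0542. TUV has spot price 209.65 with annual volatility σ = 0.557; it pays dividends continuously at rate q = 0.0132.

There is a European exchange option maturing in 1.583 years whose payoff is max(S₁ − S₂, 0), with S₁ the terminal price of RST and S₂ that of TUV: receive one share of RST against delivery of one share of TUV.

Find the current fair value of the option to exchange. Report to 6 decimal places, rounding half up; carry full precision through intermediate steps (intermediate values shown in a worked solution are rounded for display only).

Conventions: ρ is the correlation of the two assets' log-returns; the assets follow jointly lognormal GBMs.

σ_eff = √(σ₁² + σ₂² − 2ρσ₁σ₂) = √(0.5859² + 0.557² − 2·0.8424·0.5859·0.557) = 0.322024
d₁ = (ln(S₁/S₂) + (q₂ − q₁ + σ_eff²/2)T) / (σ_eff√T) = (ln(206.57/209.65) + (0.0132 − 0.0542 + 0.051850)·1.583) / 0.405162 = 0.005862
d₂ = d₁ − σ_eff√T = 0.005862 − 0.405162 = -0.399300
N(d₁) = 0.502339,  N(d₂) = 0.344836
V = S₁·e^{−q₁T}·N(d₁) − S₂·e^{−q₂T}·N(d₂) = 95.236173 − 70.799900 = 24.436274
Key observation: the rate r is irrelevant here: denominating values in TUV turns the exchange into a ratio option on S₁/S₂, and discounting at r drops out.

exchange price = 24.436274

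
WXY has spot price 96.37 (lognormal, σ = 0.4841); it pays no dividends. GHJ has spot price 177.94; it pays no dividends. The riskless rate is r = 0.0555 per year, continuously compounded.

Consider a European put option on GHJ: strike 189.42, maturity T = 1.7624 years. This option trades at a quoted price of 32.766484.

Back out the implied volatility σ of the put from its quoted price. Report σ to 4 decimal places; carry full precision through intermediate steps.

At σ = 0.3906 the Black–Scholes value reproduces the quote:
σ√T = 0.3906·√1.7624 = 0.518543
d₁ = (ln(S/K) + (r+σ²/2)T) / (σ√T) = (ln(177.94/189.42) + (0.0555+0.3906²/2)·1.7624) / 0.518543 = (-0.062520 + 0.232256) / 0.518543 = 0.327333
d₂ = d₁ − σ√T = 0.327333 − 0.518543 = -0.191210
e^{−rT} = 0.906818
N(−d₁) = 0.371708,  N(−d₂) = 0.575819
V = K·e^{−rT}·N(−d₂) − S·N(−d₁) = 98.908214 − 66.141730 = 32.766484 (the quoted price), and the Black–Scholes price is strictly increasing in σ, so σ is unique

sigma = 0.3906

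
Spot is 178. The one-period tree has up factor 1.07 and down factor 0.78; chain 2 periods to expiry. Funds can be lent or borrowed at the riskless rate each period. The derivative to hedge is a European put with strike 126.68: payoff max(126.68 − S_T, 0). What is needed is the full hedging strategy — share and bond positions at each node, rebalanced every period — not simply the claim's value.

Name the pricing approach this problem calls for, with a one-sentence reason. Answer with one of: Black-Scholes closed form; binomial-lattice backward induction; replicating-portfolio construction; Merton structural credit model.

framework: replicating-portfolio construction

Key observation: since the answer must list Δ and B at each node of the 1.07/0.78 lattice on 178, the replicating-portfolio method — solving the two-state system at every node — is the one that applies.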